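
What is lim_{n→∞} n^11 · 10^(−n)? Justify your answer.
lim = 0

Exponentials with base > 1 dominate every fixed polynomial: for any fixed c, n^c / 10^n → 0 as n → ∞ (e.g. by the ratio test, or by writing 10^n = e^(n ln 10) and noting e^(n ln 10) / n^c → ∞). Hence n^11 · 10^(−n) = n^11 / 10^n → 0.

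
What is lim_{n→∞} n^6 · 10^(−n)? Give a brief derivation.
lim = 0

Exponentials with base > 1 dominate every fixed polynomial: for any fixed c, n^c / 10^n → 0 as n → ∞ (e.g. by the ratio test, or by writing 10^n = e^(n ln 10) and noting e^(n ln 10) / n^c → ∞). Hence n^6 · 10^(−n) = n^6 / 10^n → 0.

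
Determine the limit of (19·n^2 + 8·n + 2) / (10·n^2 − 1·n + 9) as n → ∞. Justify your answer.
lim = 19/10

For large n the leading n^2 terms dominate both numerator and denominator. Dividing top and bottom by n^2, every other term tends to 0, leaving 19/10.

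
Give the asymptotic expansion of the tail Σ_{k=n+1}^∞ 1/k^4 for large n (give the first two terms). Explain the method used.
Σ_{k>n} 1/k^4 = 1/(3 · n^3) − 1/(2 · n^4) + O(1/n^5)

Compare to the integral: ∫_{n}^∞ x^(−4) dx = [−x^(−3)/3]_{n}^∞ = 1/((4−1)·n^3). The Euler-Maclaurin correction adds −f(n)/2 = −1/(2·n^4). Euler-Maclaurin then gives
  Σ_{k>n} 1/k^4 = ∫_{n}^∞ dx/x^4 − 1/(2·n^4) + O(1/n^5).
(Equivalently this is ζ(4) − Σ_{k≤n} 1/k^4.)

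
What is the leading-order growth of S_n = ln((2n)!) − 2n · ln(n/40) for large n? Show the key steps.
S_n ~ 2n · (ln 80 − 1) + O(ln n)

Stirling: ln((2n)!) = 2n ln(2n) − 2n + O(ln n).
  S_n = 2n ln(2n) − 2n − 2n ln(n/40) + O(ln n)
      = 2n ln(2n) − 2n ln n + 2n ln 40 − 2n + O(ln n)
      = 2n ln 2 + 2n ln 40 − 2n + O(ln n)
      = 2n (ln 80 − 1) + O(ln n).
Numerically ln(80) − 1 ≈ 3.3820.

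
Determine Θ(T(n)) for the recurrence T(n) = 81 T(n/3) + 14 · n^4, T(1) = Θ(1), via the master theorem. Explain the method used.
T(n) = Θ(n^4 log n)

log_3 81 = 4, and f(n) = 14 · n^4 = Θ(n^(log_3 81)). This is Case 2 of the master theorem: T(n) = Θ(f(n) · log n) = Θ(n^4 log n).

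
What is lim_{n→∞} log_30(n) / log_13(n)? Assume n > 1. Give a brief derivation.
lim = ln(13) / ln(30) = log_30(13)

Change of base: log_30(n) = ln n / ln 30 and log_13(n) = ln n / ln 13. The ratio is (ln n / ln 30) · (ln 13 / ln n) = ln 13 / ln 30, a constant independent of n. So the limit is ln 13 / ln 30 = log_30(13).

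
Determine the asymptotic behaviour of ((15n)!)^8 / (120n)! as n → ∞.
((15n)!)^8/(120n)! ~ ((2π·15n)^(7/2) / sqrt(8)) · 8^(−8·15n)  →  0

Write N = 15n. Stirling: N! ~ sqrt(2π N)(N/e)^N and (8N)! ~ sqrt(2π·8N)·(8N/e)^(8N).
  (N!)^8/(8N)! ~ (2π N)^(8/2) (N/e)^(8N) / [sqrt(2π·8N) (8N/e)^(8N)]
     = (2π N)^(8/2) / sqrt(2π·8N) · (N/(8N))^(8N)
     = (2π N)^((8−1)/2) / sqrt(8) · 8^(−8N).
Since 8^8 > 1, the factor 8^(−8N) decays exponentially, so the ratio → 0. Substituting N = 15n gives the stated form.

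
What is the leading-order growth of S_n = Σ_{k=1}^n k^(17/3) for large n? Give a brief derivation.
S_n ~ (3/20) · n^(20/3)

Integral comparison: Σ_{k=1}^n k^(17/3) = ∫_0^n x^(17/3) dx + O(n^(17/3)). The integral is n^(1 + 17/3) / (1 + 17/3) = n^((17+3)/3) / ((17+3)/3) = (3/20) · n^(20/3).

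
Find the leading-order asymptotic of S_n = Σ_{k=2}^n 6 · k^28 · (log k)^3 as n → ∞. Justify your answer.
S_n ~ 6 · n^29 · (log n)^3 / 29

By integral comparison, S_n = ∫_1^n 6 · x^28 · (log x)^3 dx + O(n^28 · (log n)^3). For the integral, the leading term of ∫_1^n x^28 (log x)^3 dx is n^29/29 · (log n)^3 (by repeated integration by parts; each step lowers the log-exponent and produces a relatively O(1/log n) correction). Hence S_n ~ 6 · n^29 · (log n)^3 / 29.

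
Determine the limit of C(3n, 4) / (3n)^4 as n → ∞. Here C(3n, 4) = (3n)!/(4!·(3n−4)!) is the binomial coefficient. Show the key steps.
lim = 1/4! = 1/24

With N = 3n → ∞: C(N, 4) / N^4 = [N(N−1)…(N−3)] / (4! · N^4) = (1/4!) · 1 · (1 − 1/(3n)) · (1 − 2/(3n)) · (1 − 3/(3n)). Each factor → 1 as N → ∞, so the limit is 1/4! = 1/24.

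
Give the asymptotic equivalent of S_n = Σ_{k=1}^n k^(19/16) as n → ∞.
S_n ~ (16/35) · n^(35/16)

Integral comparison: Σ_{k=1}^n k^(19/16) = ∫_0^n x^(19/16) dx + O(n^(19/16)). The integral is n^(1 + 19/16) / (1 + 19/16) = n^((19+16)/16) / ((19+16)/16) = (16/35) · n^(35/16).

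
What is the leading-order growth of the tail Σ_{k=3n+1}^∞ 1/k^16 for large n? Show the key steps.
Σ_{k>3n} 1/k^16 ~ 1/(15 · (3n)^15)

Compare to the integral: ∫_{3n}^∞ x^(−16) dx = [−x^(−15)/15]_{3n}^∞ = 1/((16−1)·(3n)^15). Euler-Maclaurin then gives
  Σ_{k>3n} 1/k^16 = ∫_{3n}^∞ dx/x^16 − 1/(2·(3n)^16) + O(1/(3n)^17).
(Equivalently this is ζ(16) − Σ_{k≤3n} 1/k^16.)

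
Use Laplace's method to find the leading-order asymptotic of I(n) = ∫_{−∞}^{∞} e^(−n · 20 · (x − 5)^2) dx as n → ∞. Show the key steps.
I(n) = sqrt(π/(20n))

Here φ(x) = 20 · (x − 5)^2 has its unique minimum at x* = 5 with φ(x*) = 0 and φ''(x*) = 40. Laplace's method gives
  I(n) ~ e^(−n φ(x*)) · sqrt(2π / (n · φ''(x*))) = sqrt(2π / (40n)) = sqrt(π/(20n)).
This is exact: substituting u = (x − 5)·sqrt(20n) gives I(n) = (1/sqrt(20n)) ∫_{−∞}^{∞} e^(−u^2) du = sqrt(π/(20n)).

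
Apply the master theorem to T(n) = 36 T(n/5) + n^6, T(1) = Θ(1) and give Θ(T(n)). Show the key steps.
T(n) = Θ(n^6)

log_5 36 ≈ 2.227. f(n) = n^6 dominates n^(log_5 36) since 6 > 2.227, and the regularity condition a·f(n/b) = 36·(n/5)^6 = (36/15625)·n^6 ≤ c·f(n) holds with c = 36/15625 ≈ 0.0023 < 1. So this is Case 3: T(n) = Θ(f(n)) = Θ(n^6).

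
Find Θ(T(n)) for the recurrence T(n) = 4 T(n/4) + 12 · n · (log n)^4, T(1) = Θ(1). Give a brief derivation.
T(n) = Θ(n · (log n)^5)

Here log_4 4 = 1 and f(n) = 12 · n · (log n)^4 = Θ(n^(log_4 4) · (log n)^4). This is the extended Case 2 of the master theorem (f matches the critical exponent up to log factors), giving T(n) = Θ(n^(log_4 4) · (log n)^(4+1)) = Θ(n · (log n)^5).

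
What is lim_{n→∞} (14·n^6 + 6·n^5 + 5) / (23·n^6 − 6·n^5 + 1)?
lim = 14/23

For large n the leading n^6 terms dominate both numerator and denominator. Dividing top and bottom by n^6, every other term tends to 0, leaving 14/23.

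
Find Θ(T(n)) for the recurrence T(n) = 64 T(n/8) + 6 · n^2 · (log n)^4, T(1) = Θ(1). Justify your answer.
T(n) = Θ(n^2 · (log n)^5)

Here log_8 64 = 2 and f(n) = 6 · n^2 · (log n)^4 = Θ(n^(log_8 64) · (log n)^4). This is the extended Case 2 of the master theorem (f matches the critical exponent up to log factors), giving T(n) = Θ(n^(log_8 64) · (log n)^(4+1)) = Θ(n^2 · (log n)^5).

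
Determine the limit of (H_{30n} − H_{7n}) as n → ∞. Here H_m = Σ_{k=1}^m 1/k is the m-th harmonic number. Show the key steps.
lim = ln(30/7)

Euler-Maclaurin gives H_m = ln m + γ + 1/(2m) + O(1/m^2). The γ and O(1/m) terms cancel in the difference:
  H_{30n} − H_{7n} = ln(30n) − ln(7n) + O(1/n) = ln(30/7) + O(1/n).
Hence the limit is ln(30/7).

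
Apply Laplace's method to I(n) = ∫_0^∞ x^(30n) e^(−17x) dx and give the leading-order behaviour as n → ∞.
I(n) ~ (sqrt(2π·30n) / 17) · (30n/(17e))^(30n)

Write the integrand as exp(30n ln x − 17x) and set f(x) = 30n ln x − 17x. Then f'(x) = 30n/x − 17 = 0 at x* = 30n/17, and f''(x*) = −30n/x*^2 = −17^2/(30n). Laplace's method (interior maximum) gives
  I(n) ~ e^(f(x*)) · sqrt(2π / |f''(x*)|)
        = exp(30n ln(30n/17) − 30n) · sqrt(2π · 30n / 17^2)
        = (30n/17)^(30n) e^(−30n) · sqrt(2π·30n) / 17
        = (sqrt(2π·30n) / 17) · (30n/(17e))^(30n).
This matches Γ(30n+1)/17^(30n+1) with Stirling applied to Γ.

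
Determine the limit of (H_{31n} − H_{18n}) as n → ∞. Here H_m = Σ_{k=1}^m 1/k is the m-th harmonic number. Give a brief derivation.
lim = ln(31/18)

Euler-Maclaurin gives H_m = ln m + γ + 1/(2m) + O(1/m^2). The γ and O(1/m) terms cancel in the difference:
  H_{31n} − H_{18n} = ln(31n) − ln(18n) + O(1/n) = ln(31/18) + O(1/n).
Hence the limit is ln(31/18).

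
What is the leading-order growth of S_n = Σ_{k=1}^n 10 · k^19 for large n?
S_n ~ n^20 / 2

By integral comparison (Euler-Maclaurin), Σ_{k=1}^n 10 · k^19 = 10 · ∫_0^n x^19 dx + O(n^19) = 10 · n^20/20 = n^20 / 2 + O(n^19). (Equivalently, Faulhaber's formula gives the same leading term.)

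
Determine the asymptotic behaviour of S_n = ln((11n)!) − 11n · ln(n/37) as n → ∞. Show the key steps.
S_n ~ 11n · (ln 407 − 1) + O(ln n)

Stirling: ln((11n)!) = 11n ln(11n) − 11n + O(ln n).
  S_n = 11n ln(11n) − 11n − 11n ln(n/37) + O(ln n)
      = 11n ln(11n) − 11n ln n + 11n ln 37 − 11n + O(ln n)
      = 11n ln 11 + 11n ln 37 − 11n + O(ln n)
      = 11n (ln 407 − 1) + O(ln n).
Numerically ln(407) − 1 ≈ 5.0088.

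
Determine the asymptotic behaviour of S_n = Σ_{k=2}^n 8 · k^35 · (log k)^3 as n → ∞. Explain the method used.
S_n ~ 2 · n^36 · (log n)^3 / 9

By integral comparison, S_n = ∫_1^n 8 · x^35 · (log x)^3 dx + O(n^35 · (log n)^3). For the integral, the leading term of ∫_1^n x^35 (log x)^3 dx is n^36/36 · (log n)^3 (by repeated integration by parts; each step lowers the log-exponent and produces a relatively O(1/log n) correction). Hence S_n ~ 2 · n^36 · (log n)^3 / 9.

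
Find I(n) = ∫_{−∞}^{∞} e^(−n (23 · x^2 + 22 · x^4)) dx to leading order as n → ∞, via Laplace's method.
I(n) ~ sqrt(π/(23n))

φ(x) = 23 · x^2 + 22 · x^4 has its unique global minimum at x* = 0 (since φ'(x) = 46x + 88x^3 = 0 only at x = 0 for real x with both coefficients positive, and φ → ∞ as |x| → ∞). At x* = 0, φ(0) = 0 and φ''(0) = 46. Laplace's method then gives
  I(n) ~ sqrt(2π / (n · φ''(0))) · e^(−n φ(0)) = sqrt(2π / (46n)) = sqrt(π/(23n)).
The 22 · x^4 term contributes only at subleading order (an O(1/n) relative correction).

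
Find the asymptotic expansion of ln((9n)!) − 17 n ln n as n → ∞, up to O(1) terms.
ln((9n)!) − 17 n ln n = −8 n ln n + 9(ln 9 − 1) n + (1/2) ln(2π·9n) + O(1/n)

Stirling: ln((9n)!) = 9n ln(9n) − 9n + (1/2) ln(2π·9n) + O(1/n).
Expand 9n ln(9n) = 9n (ln n + ln 9) = 9n ln n + 9n ln 9.
Subtract 17n ln n: leading term is (9 − 17) n ln n = −8 n ln n. The next term is 9n ln 9 − 9n = 9(ln 9 − 1) n. Then the (1/2) ln(2π·9n) correction.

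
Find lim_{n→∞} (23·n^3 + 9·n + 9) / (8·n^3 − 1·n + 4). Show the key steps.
lim = 23/8

For large n the leading n^3 terms dominate both numerator and denominator. Dividing top and bottom by n^3, every other term tends to 0, leaving 23/8.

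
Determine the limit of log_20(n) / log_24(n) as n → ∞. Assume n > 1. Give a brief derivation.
lim = ln(24) / ln(20) = log_20(24)

Change of base: log_20(n) = ln n / ln 20 and log_24(n) = ln n / ln 24. The ratio is (ln n / ln 20) · (ln 24 / ln n) = ln 24 / ln 20, a constant independent of n. So the limit is ln 24 / ln 20 = log_20(24).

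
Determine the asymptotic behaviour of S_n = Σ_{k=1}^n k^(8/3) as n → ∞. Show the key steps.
S_n ~ (3/11) · n^(11/3)

Integral comparison: Σ_{k=1}^n k^(8/3) = ∫_0^n x^(8/3) dx + O(n^(8/3)). The integral is n^(1 + 8/3) / (1 + 8/3) = n^((8+3)/3) / ((8+3)/3) = (3/11) · n^(11/3).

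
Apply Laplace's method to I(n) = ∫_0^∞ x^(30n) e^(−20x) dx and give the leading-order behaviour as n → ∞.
I(n) ~ (sqrt(2π·30n) / 20) · (30n/(20e))^(30n)

Write the integrand as exp(30n ln x − 20x) and set f(x) = 30n ln x − 20x. Then f'(x) = 30n/x − 20 = 0 at x* = 30n/20, and f''(x*) = −30n/x*^2 = −20^2/(30n). Laplace's method (interior maximum) gives
  I(n) ~ e^(f(x*)) · sqrt(2π / |f''(x*)|)
        = exp(30n ln(30n/20) − 30n) · sqrt(2π · 30n / 20^2)
        = (30n/20)^(30n) e^(−30n) · sqrt(2π·30n) / 20
        = (sqrt(2π·30n) / 20) · (30n/(20e))^(30n).
This matches Γ(30n+1)/20^(30n+1) with Stirling applied to Γ.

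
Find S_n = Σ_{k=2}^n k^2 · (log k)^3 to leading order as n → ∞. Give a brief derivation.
S_n ~ n^3 · (log n)^3 / 3

By integral comparison, S_n = ∫_1^n x^2 · (log x)^3 dx + O(n^2 · (log n)^3). For the integral, the leading term of ∫_1^n x^2 (log x)^3 dx is n^3/3 · (log n)^3 (by repeated integration by parts; each step lowers the log-exponent and produces a relatively O(1/log n) correction). Hence S_n ~ n^3 · (log n)^3 / 3.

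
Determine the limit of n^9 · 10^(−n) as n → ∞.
lim = 0

Exponentials with base > 1 dominate every fixed polynomial: for any fixed c, n^c / 10^n → 0 as n → ∞ (e.g. by the ratio test, or by writing 10^n = e^(n ln 10) and noting e^(n ln 10) / n^c → ∞). Hence n^9 · 10^(−n) = n^9 / 10^n → 0.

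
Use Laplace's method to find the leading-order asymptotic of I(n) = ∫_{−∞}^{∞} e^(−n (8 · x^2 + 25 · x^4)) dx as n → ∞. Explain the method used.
I(n) ~ sqrt(π/(8n))

φ(x) = 8 · x^2 + 25 · x^4 has its unique global minimum at x* = 0 (since φ'(x) = 16x + 100x^3 = 0 only at x = 0 for real x with both coefficients positive, and φ → ∞ as |x| → ∞). At x* = 0, φ(0) = 0 and φ''(0) = 16. Laplace's method then gives
  I(n) ~ sqrt(2π / (n · φ''(0))) · e^(−n φ(0)) = sqrt(2π / (16n)) = sqrt(π/(8n)).
The 25 · x^4 term contributes only at subleading order (an O(1/n) relative correction).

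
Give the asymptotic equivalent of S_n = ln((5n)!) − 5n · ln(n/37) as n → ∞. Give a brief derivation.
S_n ~ 5n · (ln 185 − 1) + O(ln n)

Stirling: ln((5n)!) = 5n ln(5n) − 5n + O(ln n).
  S_n = 5n ln(5n) − 5n − 5n ln(n/37) + O(ln n)
      = 5n ln(5n) − 5n ln n + 5n ln 37 − 5n + O(ln n)
      = 5n ln 5 + 5n ln 37 − 5n + O(ln n)
      = 5n (ln 185 − 1) + O(ln n).
Numerically ln(185) − 1 ≈ 4.2204.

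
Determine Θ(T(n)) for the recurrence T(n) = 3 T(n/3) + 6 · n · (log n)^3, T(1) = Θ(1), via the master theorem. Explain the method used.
T(n) = Θ(n · (log n)^4)

Here log_3 3 = 1 and f(n) = 6 · n · (log n)^3 = Θ(n^(log_3 3) · (log n)^3). This is the extended Case 2 of the master theorem (f matches the critical exponent up to log factors), giving T(n) = Θ(n^(log_3 3) · (log n)^(3+1)) = Θ(n · (log n)^4).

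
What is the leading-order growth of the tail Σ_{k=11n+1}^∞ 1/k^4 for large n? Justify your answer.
Σ_{k>11n} 1/k^4 ~ 1/(3 · (11n)^3)

Compare to the integral: ∫_{11n}^∞ x^(−4) dx = [−x^(−3)/3]_{11n}^∞ = 1/((4−1)·(11n)^3). Euler-Maclaurin then gives
  Σ_{k>11n} 1/k^4 = ∫_{11n}^∞ dx/x^4 − 1/(2·(11n)^4) + O(1/(11n)^5).
(Equivalently this is ζ(4) − Σ_{k≤11n} 1/k^4.)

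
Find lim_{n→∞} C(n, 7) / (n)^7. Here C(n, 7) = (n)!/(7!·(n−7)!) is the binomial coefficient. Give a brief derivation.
lim = 1/7! = 1/5040

With N = n → ∞: C(N, 7) / N^7 = [N(N−1)…(N−6)] / (7! · N^7) = (1/7!) · 1 · (1 − 1/n) · … · (1 − 6/n). Each factor → 1 as N → ∞, so the limit is 1/7! = 1/5040.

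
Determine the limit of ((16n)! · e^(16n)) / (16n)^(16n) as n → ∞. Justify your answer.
lim = ∞

Stirling: (16n)! ~ sqrt(2π·16n) · (16n/e)^(16n). Hence
  (16n)! · e^(16n) / (16n)^(16n) ~ sqrt(2π·16n) = sqrt(2π·16) · sqrt(n) → ∞.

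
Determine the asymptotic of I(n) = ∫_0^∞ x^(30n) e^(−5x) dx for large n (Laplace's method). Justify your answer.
I(n) ~ (sqrt(2π·30n) / 5) · (30n/(5e))^(30n)

Write the integrand as exp(30n ln x − 5x) and set f(x) = 30n ln x − 5x. Then f'(x) = 30n/x − 5 = 0 at x* = 30n/5, and f''(x*) = −30n/x*^2 = −5^2/(30n). Laplace's method (interior maximum) gives
  I(n) ~ e^(f(x*)) · sqrt(2π / |f''(x*)|)
        = exp(30n ln(30n/5) − 30n) · sqrt(2π · 30n / 5^2)
        = (30n/5)^(30n) e^(−30n) · sqrt(2π·30n) / 5
        = (sqrt(2π·30n) / 5) · (30n/(5e))^(30n).
This matches Γ(30n+1)/5^(30n+1) with Stirling applied to Γ.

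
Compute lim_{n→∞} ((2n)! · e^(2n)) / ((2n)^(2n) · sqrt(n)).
lim = sqrt(2π·2)

Stirling: (2n)! ~ sqrt(2π·2n) · (2n/e)^(2n). Hence
  (2n)! · e^(2n) / (2n)^(2n) ~ sqrt(2π·2n).
Dividing by sqrt(n): sqrt(2π·2n) / sqrt(n) = sqrt(2π·2) · n^((1−1)/2), so the limit is sqrt(2π·2).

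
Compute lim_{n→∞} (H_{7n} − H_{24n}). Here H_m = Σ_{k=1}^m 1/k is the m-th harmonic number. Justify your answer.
lim = ln(7/24)

Euler-Maclaurin gives H_m = ln m + γ + 1/(2m) + O(1/m^2). The γ and O(1/m) terms cancel in the difference:
  H_{7n} − H_{24n} = ln(7n) − ln(24n) + O(1/n) = ln(7/24) + O(1/n).
Hence the limit is ln(7/24).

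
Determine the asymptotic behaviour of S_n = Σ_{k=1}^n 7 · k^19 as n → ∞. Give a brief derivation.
S_n ~ 7 · n^20 / 20

By integral comparison (Euler-Maclaurin), Σ_{k=1}^n 7 · k^19 = 7 · ∫_0^n x^19 dx + O(n^19) = 7 · n^20/20 + O(n^19). (Equivalently, Faulhaber's formula gives the same leading term.)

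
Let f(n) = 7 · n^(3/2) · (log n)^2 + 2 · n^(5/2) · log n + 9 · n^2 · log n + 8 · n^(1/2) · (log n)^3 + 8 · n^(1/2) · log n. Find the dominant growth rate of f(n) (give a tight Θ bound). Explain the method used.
f(n) ∈ Θ(n^(5/2) · log n)

Compare the terms by growth order. For large n, n^a · (log n)^b dominates n^a' · (log n)^b' iff a > a', or (a = a' and b > b'). Ranking the 5 terms shows the dominant one is 2 · n^(5/2) · log n. Hence f(n) ∈ Θ(n^(5/2) · log n).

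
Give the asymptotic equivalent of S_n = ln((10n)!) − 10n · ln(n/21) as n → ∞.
S_n ~ 10n · (ln 210 − 1) + O(ln n)

Stirling: ln((10n)!) = 10n ln(10n) − 10n + O(ln n).
  S_n = 10n ln(10n) − 10n − 10n ln(n/21) + O(ln n)
      = 10n ln(10n) − 10n ln n + 10n ln 21 − 10n + O(ln n)
      = 10n ln 10 + 10n ln 21 − 10n + O(ln n)
      = 10n (ln 210 − 1) + O(ln n).
Numerically ln(210) − 1 ≈ 4.3471.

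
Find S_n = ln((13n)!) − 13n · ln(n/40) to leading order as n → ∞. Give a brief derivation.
S_n ~ 13n · (ln 520 − 1) + O(ln n)

Stirling: ln((13n)!) = 13n ln(13n) − 13n + O(ln n).
  S_n = 13n ln(13n) − 13n − 13n ln(n/40) + O(ln n)
      = 13n ln(13n) − 13n ln n + 13n ln 40 − 13n + O(ln n)
      = 13n ln 13 + 13n ln 40 − 13n + O(ln n)
      = 13n (ln 520 − 1) + O(ln n).
Numerically ln(520) − 1 ≈ 5.2538.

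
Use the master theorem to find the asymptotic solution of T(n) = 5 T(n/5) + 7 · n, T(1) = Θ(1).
T(n) = Θ(n log n)

log_5 5 = 1, and f(n) = 7 · n = Θ(n^(log_5 5)). This is Case 2 of the master theorem: T(n) = Θ(f(n) · log n) = Θ(n log n).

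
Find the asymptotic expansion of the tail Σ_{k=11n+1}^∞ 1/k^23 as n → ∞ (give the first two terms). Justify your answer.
Σ_{k>11n} 1/k^23 = 1/(22 · (11n)^22) − 1/(2 · (11n)^23) + O(1/(11n)^24)

Compare to the integral: ∫_{11n}^∞ x^(−23) dx = [−x^(−22)/22]_{11n}^∞ = 1/((23−1)·(11n)^22). The Euler-Maclaurin correction adds −f(11n)/2 = −1/(2·(11n)^23). Euler-Maclaurin then gives
  Σ_{k>11n} 1/k^23 = ∫_{11n}^∞ dx/x^23 − 1/(2·(11n)^23) + O(1/(11n)^24).
(Equivalently this is ζ(23) − Σ_{k≤11n} 1/k^23.)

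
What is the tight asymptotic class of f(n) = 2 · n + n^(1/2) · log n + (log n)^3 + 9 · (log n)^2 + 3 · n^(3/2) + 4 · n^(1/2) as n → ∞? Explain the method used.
f(n) ∈ Θ(n^(3/2))

Compare the terms by growth order. For large n, n^a · (log n)^b dominates n^a' · (log n)^b' iff a > a', or (a = a' and b > b'). Ranking the 6 terms shows the dominant one is 3 · n^(3/2). Hence f(n) ∈ Θ(n^(3/2)).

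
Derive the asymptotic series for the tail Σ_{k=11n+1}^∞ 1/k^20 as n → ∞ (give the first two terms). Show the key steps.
Σ_{k>11n} 1/k^20 = 1/(19 · (11n)^19) − 1/(2 · (11n)^20) + O(1/(11n)^21)

Compare to the integral: ∫_{11n}^∞ x^(−20) dx = [−x^(−19)/19]_{11n}^∞ = 1/((20−1)·(11n)^19). The Euler-Maclaurin correction adds −f(11n)/2 = −1/(2·(11n)^20). Euler-Maclaurin then gives
  Σ_{k>11n} 1/k^20 = ∫_{11n}^∞ dx/x^20 − 1/(2·(11n)^20) + O(1/(11n)^21).
(Equivalently this is ζ(20) − Σ_{k≤11n} 1/k^20.)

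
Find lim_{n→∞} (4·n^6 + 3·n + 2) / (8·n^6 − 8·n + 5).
lim = 4/8 = 1/2

For large n the leading n^6 terms dominate both numerator and denominator. Dividing top and bottom by n^6, every other term tends to 0, leaving 4/8 = 1/2.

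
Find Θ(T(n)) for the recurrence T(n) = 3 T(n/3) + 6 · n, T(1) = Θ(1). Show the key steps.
T(n) = Θ(n log n)

log_3 3 = 1, and f(n) = 6 · n = Θ(n^(log_3 3)). This is Case 2 of the master theorem: T(n) = Θ(f(n) · log n) = Θ(n log n).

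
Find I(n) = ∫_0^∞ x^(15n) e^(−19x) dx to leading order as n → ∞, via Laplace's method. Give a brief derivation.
I(n) ~ (sqrt(2π·15n) / 19) · (15n/(19e))^(15n)

Write the integrand as exp(15n ln x − 19x) and set f(x) = 15n ln x − 19x. Then f'(x) = 15n/x − 19 = 0 at x* = 15n/19, and f''(x*) = −15n/x*^2 = −19^2/(15n). Laplace's method (interior maximum) gives
  I(n) ~ e^(f(x*)) · sqrt(2π / |f''(x*)|)
        = exp(15n ln(15n/19) − 15n) · sqrt(2π · 15n / 19^2)
        = (15n/19)^(15n) e^(−15n) · sqrt(2π·15n) / 19
        = (sqrt(2π·15n) / 19) · (15n/(19e))^(15n).
This matches Γ(15n+1)/19^(15n+1) with Stirling applied to Γ.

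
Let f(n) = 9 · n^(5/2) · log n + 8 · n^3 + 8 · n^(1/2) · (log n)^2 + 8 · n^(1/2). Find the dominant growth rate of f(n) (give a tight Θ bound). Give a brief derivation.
f(n) ∈ Θ(n^3)

Compare the terms by growth order. For large n, n^a · (log n)^b dominates n^a' · (log n)^b' iff a > a', or (a = a' and b > b'). Ranking the 4 terms shows the dominant one is 8 · n^3. Hence f(n) ∈ Θ(n^3).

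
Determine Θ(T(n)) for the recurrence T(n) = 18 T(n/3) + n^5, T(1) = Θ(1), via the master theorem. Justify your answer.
T(n) = Θ(n^5)

log_3 18 ≈ 2.631. f(n) = n^5 dominates n^(log_3 18) since 5 > 2.631, and the regularity condition a·f(n/b) = 18·(n/3)^5 = (18/243)·n^5 ≤ c·f(n) holds with c = 18/243 ≈ 0.0741 < 1. So this is Case 3: T(n) = Θ(f(n)) = Θ(n^5).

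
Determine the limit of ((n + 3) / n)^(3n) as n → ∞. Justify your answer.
lim = e^9

Rewrite as (1 + 3/n)^(3n). By the standard limit (1 + x/n)^n → e^x, we have (1 + 3/n)^n → e^3, and raising to the 3rd power gives e^9.
More precisely, ln[(1 + 3/n)^(3n)] = 3n · ln(1 + 3/n) = 3n · (3/n + O(1/n^2)) = 9 + O(1/n) → 9.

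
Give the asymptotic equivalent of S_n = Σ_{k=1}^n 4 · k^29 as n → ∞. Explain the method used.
S_n ~ 2 · n^30 / 15

By integral comparison (Euler-Maclaurin), Σ_{k=1}^n 4 · k^29 = 4 · ∫_0^n x^29 dx + O(n^29) = 4 · n^30/30 = 2 · n^30 / 15 + O(n^29). (Equivalently, Faulhaber's formula gives the same leading term.)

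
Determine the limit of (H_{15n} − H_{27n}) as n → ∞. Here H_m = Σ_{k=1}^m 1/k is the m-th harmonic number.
lim = ln(15/27) = ln(5/9)

Euler-Maclaurin gives H_m = ln m + γ + 1/(2m) + O(1/m^2). The γ and O(1/m) terms cancel in the difference:
  H_{15n} − H_{27n} = ln(15n) − ln(27n) + O(1/n) = ln(15/27) + O(1/n).
Hence the limit is ln(15/27) = ln(5/9).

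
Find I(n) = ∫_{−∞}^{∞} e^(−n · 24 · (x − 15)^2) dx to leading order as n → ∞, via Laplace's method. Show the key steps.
I(n) = sqrt(π/(24n))

Here φ(x) = 24 · (x − 15)^2 has its unique minimum at x* = 15 with φ(x*) = 0 and φ''(x*) = 48. Laplace's method gives
  I(n) ~ e^(−n φ(x*)) · sqrt(2π / (n · φ''(x*))) = sqrt(2π / (48n)) = sqrt(π/(24n)).
This is exact: substituting u = (x − 15)·sqrt(24n) gives I(n) = (1/sqrt(24n)) ∫_{−∞}^{∞} e^(−u^2) du = sqrt(π/(24n)).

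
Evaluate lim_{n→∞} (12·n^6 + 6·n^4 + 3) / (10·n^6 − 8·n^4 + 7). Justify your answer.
lim = 12/10 = 6/5

For large n the leading n^6 terms dominate both numerator and denominator. Dividing top and bottom by n^6, every other term tends to 0, leaving 12/10 = 6/5.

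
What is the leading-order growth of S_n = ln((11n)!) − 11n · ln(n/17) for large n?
S_n ~ 11n · (ln 187 − 1) + O(ln n)

Stirling: ln((11n)!) = 11n ln(11n) − 11n + O(ln n).
  S_n = 11n ln(11n) − 11n − 11n ln(n/17) + O(ln n)
      = 11n ln(11n) − 11n ln n + 11n ln 17 − 11n + O(ln n)
      = 11n ln 11 + 11n ln 17 − 11n + O(ln n)
      = 11n (ln 187 − 1) + O(ln n).
Numerically ln(187) − 1 ≈ 4.2311.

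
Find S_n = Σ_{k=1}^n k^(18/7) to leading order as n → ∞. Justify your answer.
S_n ~ (7/25) · n^(25/7)

Integral comparison: Σ_{k=1}^n k^(18/7) = ∫_0^n x^(18/7) dx + O(n^(18/7)). The integral is n^(1 + 18/7) / (1 + 18/7) = n^((18+7)/7) / ((18+7)/7) = (7/25) · n^(25/7).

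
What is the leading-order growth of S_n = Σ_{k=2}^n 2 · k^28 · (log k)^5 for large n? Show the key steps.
S_n ~ 2 · n^29 · (log n)^5 / 29

By integral comparison, S_n = ∫_1^n 2 · x^28 · (log x)^5 dx + O(n^28 · (log n)^5). For the integral, the leading term of ∫_1^n x^28 (log x)^5 dx is n^29/29 · (log n)^5 (by repeated integration by parts; each step lowers the log-exponent and produces a relatively O(1/log n) correction). Hence S_n ~ 2 · n^29 · (log n)^5 / 29.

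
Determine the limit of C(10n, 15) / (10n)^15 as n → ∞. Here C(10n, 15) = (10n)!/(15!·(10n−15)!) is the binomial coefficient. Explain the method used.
lim = 1/15! = 1/1307674368000

With N = 10n → ∞: C(N, 15) / N^15 = [N(N−1)…(N−14)] / (15! · N^15) = (1/15!) · 1 · (1 − 1/(10n)) · … · (1 − 14/(10n)). Each factor → 1 as N → ∞, so the limit is 1/15! = 1/1307674368000.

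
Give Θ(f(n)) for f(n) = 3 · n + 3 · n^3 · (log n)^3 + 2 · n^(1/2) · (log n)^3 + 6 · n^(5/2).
f(n) ∈ Θ(n^3 · (log n)^3)

Compare the terms by growth order. For large n, n^a · (log n)^b dominates n^a' · (log n)^b' iff a > a', or (a = a' and b > b'). Ranking the 4 terms shows the dominant one is 3 · n^3 · (log n)^3. Hence f(n) ∈ Θ(n^3 · (log n)^3).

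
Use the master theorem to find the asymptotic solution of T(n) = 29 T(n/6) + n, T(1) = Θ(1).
T(n) = Θ(n^(log_6 29))

Master theorem: compare f(n) = n to n^(log_6 29) where log_6 29 ≈ 1.879. Since 1 < log_6 29, we have f(n) = O(n^(log_6 29 − ε)) for some ε > 0 — Case 1. Hence T(n) = Θ(n^(log_6 29)).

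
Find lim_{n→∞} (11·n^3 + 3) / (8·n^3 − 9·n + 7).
lim = 11/8

For large n the leading n^3 terms dominate both numerator and denominator. Dividing top and bottom by n^3, every other term tends to 0, leaving 11/8.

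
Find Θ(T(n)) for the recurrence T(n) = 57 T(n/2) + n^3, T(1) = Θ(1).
T(n) = Θ(n^(log_2 57))

Master theorem: compare f(n) = n^3 to n^(log_2 57) where log_2 57 ≈ 5.833. Since 3 < log_2 57, we have f(n) = O(n^(log_2 57 − ε)) for some ε > 0 — Case 1. Hence T(n) = Θ(n^(log_2 57)).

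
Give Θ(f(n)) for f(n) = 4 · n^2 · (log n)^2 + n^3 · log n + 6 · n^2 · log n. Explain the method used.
f(n) ∈ Θ(n^3 · log n)

Compare the terms by growth order. For large n, n^a · (log n)^b dominates n^a' · (log n)^b' iff a > a', or (a = a' and b > b'). Ranking the 3 terms shows the dominant one is n^3 · log n. Hence f(n) ∈ Θ(n^3 · log n).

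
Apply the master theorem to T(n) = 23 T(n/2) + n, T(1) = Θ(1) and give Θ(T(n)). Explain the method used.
T(n) = Θ(n^(log_2 23))

Master theorem: compare f(n) = n to n^(log_2 23) where log_2 23 ≈ 4.524. Since 1 < log_2 23, we have f(n) = O(n^(log_2 23 − ε)) for some ε > 0 — Case 1. Hence T(n) = Θ(n^(log_2 23)).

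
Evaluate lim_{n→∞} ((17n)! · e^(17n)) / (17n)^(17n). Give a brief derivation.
lim = ∞

Stirling: (17n)! ~ sqrt(2π·17n) · (17n/e)^(17n). Hence
  (17n)! · e^(17n) / (17n)^(17n) ~ sqrt(2π·17n) = sqrt(2π·17) · sqrt(n) → ∞.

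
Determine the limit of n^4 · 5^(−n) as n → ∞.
lim = 0

Exponentials with base > 1 dominate every fixed polynomial: for any fixed c, n^c / 5^n → 0 as n → ∞ (e.g. by the ratio test, or by writing 5^n = e^(n ln 5) and noting e^(n ln 5) / n^c → ∞). Hence n^4 · 5^(−n) = n^4 / 5^n → 0.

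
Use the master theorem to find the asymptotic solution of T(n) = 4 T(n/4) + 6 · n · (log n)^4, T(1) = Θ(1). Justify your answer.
T(n) = Θ(n · (log n)^5)

Here log_4 4 = 1 and f(n) = 6 · n · (log n)^4 = Θ(n^(log_4 4) · (log n)^4). This is the extended Case 2 of the master theorem (f matches the critical exponent up to log factors), giving T(n) = Θ(n^(log_4 4) · (log n)^(4+1)) = Θ(n · (log n)^5).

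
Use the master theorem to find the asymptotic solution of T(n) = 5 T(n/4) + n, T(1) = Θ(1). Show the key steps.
T(n) = Θ(n^(log_4 5))

Master theorem: compare f(n) = n to n^(log_4 5) where log_4 5 ≈ 1.161. Since 1 < log_4 5, we have f(n) = O(n^(log_4 5 − ε)) for some ε > 0 — Case 1. Hence T(n) = Θ(n^(log_4 5)).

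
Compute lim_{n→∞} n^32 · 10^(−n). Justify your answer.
lim = 0

Exponentials with base > 1 dominate every fixed polynomial: for any fixed c, n^c / 10^n → 0 as n → ∞ (e.g. by the ratio test, or by writing 10^n = e^(n ln 10) and noting e^(n ln 10) / n^c → ∞). Hence n^32 · 10^(−n) = n^32 / 10^n → 0.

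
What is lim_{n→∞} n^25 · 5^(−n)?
lim = 0

Exponentials with base > 1 dominate every fixed polynomial: for any fixed c, n^c / 5^n → 0 as n → ∞ (e.g. by the ratio test, or by writing 5^n = e^(n ln 5) and noting e^(n ln 5) / n^c → ∞). Hence n^25 · 5^(−n) = n^25 / 5^n → 0.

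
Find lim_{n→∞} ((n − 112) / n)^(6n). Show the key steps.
lim = e^(−672)

Rewrite as (1 − 112/n)^(6n). By the standard limit (1 + x/n)^n → e^x, we have (1 − 112/n)^n → e^(−112), and raising to the 6th power gives e^(−672).
More precisely, ln[(1 − 112/n)^(6n)] = 6n · ln(1 − 112/n) = 6n · (-112/n + O(1/n^2)) = -672 + O(1/n) → -672.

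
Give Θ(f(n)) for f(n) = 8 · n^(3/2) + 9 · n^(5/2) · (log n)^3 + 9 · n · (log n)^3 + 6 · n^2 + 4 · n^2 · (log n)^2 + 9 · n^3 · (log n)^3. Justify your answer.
f(n) ∈ Θ(n^3 · (log n)^3)

Compare the terms by growth order. For large n, n^a · (log n)^b dominates n^a' · (log n)^b' iff a > a', or (a = a' and b > b'). Ranking the 6 terms shows the dominant one is 9 · n^3 · (log n)^3. Hence f(n) ∈ Θ(n^3 · (log n)^3).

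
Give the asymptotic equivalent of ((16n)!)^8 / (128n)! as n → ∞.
((16n)!)^8/(128n)! ~ ((2π·16n)^(7/2) / sqrt(8)) · 8^(−8·16n)  →  0

Write N = 16n. Stirling: N! ~ sqrt(2π N)(N/e)^N and (8N)! ~ sqrt(2π·8N)·(8N/e)^(8N).
  (N!)^8/(8N)! ~ (2π N)^(8/2) (N/e)^(8N) / [sqrt(2π·8N) (8N/e)^(8N)]
     = (2π N)^(8/2) / sqrt(2π·8N) · (N/(8N))^(8N)
     = (2π N)^((8−1)/2) / sqrt(8) · 8^(−8N).
Since 8^8 > 1, the factor 8^(−8N) decays exponentially, so the ratio → 0. Substituting N = 16n gives the stated form.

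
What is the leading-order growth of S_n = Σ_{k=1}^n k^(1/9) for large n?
S_n ~ (9/10) · n^(10/9)

Integral comparison: Σ_{k=1}^n k^(1/9) = ∫_0^n x^(1/9) dx + O(n^(1/9)). The integral is n^(1 + 1/9) / (1 + 1/9) = n^((1+9)/9) / ((1+9)/9) = (9/10) · n^(10/9).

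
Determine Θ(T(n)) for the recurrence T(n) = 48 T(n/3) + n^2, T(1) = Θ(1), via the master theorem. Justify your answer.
T(n) = Θ(n^(log_3 48))

Master theorem: compare f(n) = n^2 to n^(log_3 48) where log_3 48 ≈ 3.524. Since 2 < log_3 48, we have f(n) = O(n^(log_3 48 − ε)) for some ε > 0 — Case 1. Hence T(n) = Θ(n^(log_3 48)).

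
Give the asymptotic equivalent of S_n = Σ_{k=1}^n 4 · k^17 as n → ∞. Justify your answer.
S_n ~ 2 · n^18 / 9

By integral comparison (Euler-Maclaurin), Σ_{k=1}^n 4 · k^17 = 4 · ∫_0^n x^17 dx + O(n^17) = 4 · n^18/18 = 2 · n^18 / 9 + O(n^17). (Equivalently, Faulhaber's formula gives the same leading term.)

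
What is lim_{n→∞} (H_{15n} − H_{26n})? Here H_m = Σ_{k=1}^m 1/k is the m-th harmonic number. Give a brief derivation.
lim = ln(15/26)

Euler-Maclaurin gives H_m = ln m + γ + 1/(2m) + O(1/m^2). The γ and O(1/m) terms cancel in the difference:
  H_{15n} − H_{26n} = ln(15n) − ln(26n) + O(1/n) = ln(15/26) + O(1/n).
Hence the limit is ln(15/26).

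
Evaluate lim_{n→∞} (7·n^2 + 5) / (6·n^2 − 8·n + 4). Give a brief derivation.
lim = 7/6

For large n the leading n^2 terms dominate both numerator and denominator. Dividing top and bottom by n^2, every other term tends to 0, leaving 7/6.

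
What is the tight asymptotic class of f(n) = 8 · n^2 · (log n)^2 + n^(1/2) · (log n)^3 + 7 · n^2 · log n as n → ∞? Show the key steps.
f(n) ∈ Θ(n^2 · (log n)^2)

Compare the terms by growth order. For large n, n^a · (log n)^b dominates n^a' · (log n)^b' iff a > a', or (a = a' and b > b'). Ranking the 3 terms shows the dominant one is 8 · n^2 · (log n)^2. Hence f(n) ∈ Θ(n^2 · (log n)^2).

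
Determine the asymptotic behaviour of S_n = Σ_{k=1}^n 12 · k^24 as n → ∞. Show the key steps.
S_n ~ 12 · n^25 / 25

By integral comparison (Euler-Maclaurin), Σ_{k=1}^n 12 · k^24 = 12 · ∫_0^n x^24 dx + O(n^24) = 12 · n^25/25 + O(n^24). (Equivalently, Faulhaber's formula gives the same leading term.)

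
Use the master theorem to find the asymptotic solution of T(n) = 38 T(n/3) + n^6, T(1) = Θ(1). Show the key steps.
T(n) = Θ(n^6)

log_3 38 ≈ 3.311. f(n) = n^6 dominates n^(log_3 38) since 6 > 3.311, and the regularity condition a·f(n/b) = 38·(n/3)^6 = (38/729)·n^6 ≤ c·f(n) holds with c = 38/729 ≈ 0.0521 < 1. So this is Case 3: T(n) = Θ(f(n)) = Θ(n^6).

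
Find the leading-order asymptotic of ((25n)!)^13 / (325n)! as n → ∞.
((25n)!)^13/(325n)! ~ ((2π·25n)^(12/2) / sqrt(13)) · 13^(−13·25n)  →  0

Write N = 25n. Stirling: N! ~ sqrt(2π N)(N/e)^N and (13N)! ~ sqrt(2π·13N)·(13N/e)^(13N).
  (N!)^13/(13N)! ~ (2π N)^(13/2) (N/e)^(13N) / [sqrt(2π·13N) (13N/e)^(13N)]
     = (2π N)^(13/2) / sqrt(2π·13N) · (N/(13N))^(13N)
     = (2π N)^((13−1)/2) / sqrt(13) · 13^(−13N).
Since 13^13 > 1, the factor 13^(−13N) decays exponentially, so the ratio → 0. Substituting N = 25n gives the stated form.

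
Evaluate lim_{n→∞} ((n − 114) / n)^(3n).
lim = e^(−342)

Rewrite as (1 − 114/n)^(3n). By the standard limit (1 + x/n)^n → e^x, we have (1 − 114/n)^n → e^(−114), and raising to the 3rd power gives e^(−342).
More precisely, ln[(1 − 114/n)^(3n)] = 3n · ln(1 − 114/n) = 3n · (-114/n + O(1/n^2)) = -342 + O(1/n) → -342.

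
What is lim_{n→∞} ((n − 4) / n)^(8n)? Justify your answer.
lim = e^(−32)

Rewrite as (1 − 4/n)^(8n). By the standard limit (1 + x/n)^n → e^x, we have (1 − 4/n)^n → e^(−4), and raising to the 8th power gives e^(−32).
More precisely, ln[(1 − 4/n)^(8n)] = 8n · ln(1 − 4/n) = 8n · (-4/n + O(1/n^2)) = -32 + O(1/n) → -32.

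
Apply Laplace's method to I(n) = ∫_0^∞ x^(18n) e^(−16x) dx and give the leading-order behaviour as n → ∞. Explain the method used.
I(n) ~ (sqrt(2π·18n) / 16) · (18n/(16e))^(18n)

Write the integrand as exp(18n ln x − 16x) and set f(x) = 18n ln x − 16x. Then f'(x) = 18n/x − 16 = 0 at x* = 18n/16, and f''(x*) = −18n/x*^2 = −16^2/(18n). Laplace's method (interior maximum) gives
  I(n) ~ e^(f(x*)) · sqrt(2π / |f''(x*)|)
        = exp(18n ln(18n/16) − 18n) · sqrt(2π · 18n / 16^2)
        = (18n/16)^(18n) e^(−18n) · sqrt(2π·18n) / 16
        = (sqrt(2π·18n) / 16) · (18n/(16e))^(18n).
This matches Γ(18n+1)/16^(18n+1) with Stirling applied to Γ.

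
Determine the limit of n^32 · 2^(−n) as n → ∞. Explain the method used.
lim = 0

Exponentials with base > 1 dominate every fixed polynomial: for any fixed c, n^c / 2^n → 0 as n → ∞ (e.g. by the ratio test, or by writing 2^n = e^(n ln 2) and noting e^(n ln 2) / n^c → ∞). Hence n^32 · 2^(−n) = n^32 / 2^n → 0.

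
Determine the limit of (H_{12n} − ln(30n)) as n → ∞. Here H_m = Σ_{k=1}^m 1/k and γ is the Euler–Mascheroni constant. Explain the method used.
lim = ln(2/5) + γ

By Euler-Maclaurin, H_m = ln m + γ + O(1/m). So
  H_{12n} − ln(30n) = ln(12n) + γ − ln(30n) + O(1/n)
                       = ln(12/30) + γ + O(1/n).
Hence the limit is ln(12/30) + γ (= ln(2/5)).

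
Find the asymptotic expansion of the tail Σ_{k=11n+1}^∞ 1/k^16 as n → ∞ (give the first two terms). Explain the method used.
Σ_{k>11n} 1/k^16 = 1/(15 · (11n)^15) − 1/(2 · (11n)^16) + O(1/(11n)^17)

Compare to the integral: ∫_{11n}^∞ x^(−16) dx = [−x^(−15)/15]_{11n}^∞ = 1/((16−1)·(11n)^15). The Euler-Maclaurin correction adds −f(11n)/2 = −1/(2·(11n)^16). Euler-Maclaurin then gives
  Σ_{k>11n} 1/k^16 = ∫_{11n}^∞ dx/x^16 − 1/(2·(11n)^16) + O(1/(11n)^17).
(Equivalently this is ζ(16) − Σ_{k≤11n} 1/k^16.)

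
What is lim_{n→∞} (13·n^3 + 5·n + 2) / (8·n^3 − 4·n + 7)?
lim = 13/8

For large n the leading n^3 terms dominate both numerator and denominator. Dividing top and bottom by n^3, every other term tends to 0, leaving 13/8.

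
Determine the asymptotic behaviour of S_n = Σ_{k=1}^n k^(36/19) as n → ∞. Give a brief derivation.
S_n ~ (19/55) · n^(55/19)

Integral comparison: Σ_{k=1}^n k^(36/19) = ∫_0^n x^(36/19) dx + O(n^(36/19)). The integral is n^(1 + 36/19) / (1 + 36/19) = n^((36+19)/19) / ((36+19)/19) = (19/55) · n^(55/19).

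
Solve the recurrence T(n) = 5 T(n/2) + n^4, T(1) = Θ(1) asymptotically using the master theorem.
T(n) = Θ(n^4)

log_2 5 ≈ 2.322. f(n) = n^4 dominates n^(log_2 5) since 4 > 2.322, and the regularity condition a·f(n/b) = 5·(n/2)^4 = (5/16)·n^4 ≤ c·f(n) holds with c = 5/16 ≈ 0.312 < 1. So this is Case 3: T(n) = Θ(f(n)) = Θ(n^4).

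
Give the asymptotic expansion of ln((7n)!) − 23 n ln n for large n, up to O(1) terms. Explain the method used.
ln((7n)!) − 23 n ln n = −16 n ln n + 7(ln 7 − 1) n + (1/2) ln(2π·7n) + O(1/n)

Stirling: ln((7n)!) = 7n ln(7n) − 7n + (1/2) ln(2π·7n) + O(1/n).
Expand 7n ln(7n) = 7n (ln n + ln 7) = 7n ln n + 7n ln 7.
Subtract 23n ln n: leading term is (7 − 23) n ln n = −16 n ln n. The next term is 7n ln 7 − 7n = 7(ln 7 − 1) n. Then the (1/2) ln(2π·7n) correction.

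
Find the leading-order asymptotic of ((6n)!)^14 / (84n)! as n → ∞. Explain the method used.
((6n)!)^14/(84n)! ~ ((2π·6n)^(13/2) / sqrt(14)) · 14^(−14·6n)  →  0

Write N = 6n. Stirling: N! ~ sqrt(2π N)(N/e)^N and (14N)! ~ sqrt(2π·14N)·(14N/e)^(14N).
  (N!)^14/(14N)! ~ (2π N)^(14/2) (N/e)^(14N) / [sqrt(2π·14N) (14N/e)^(14N)]
     = (2π N)^(14/2) / sqrt(2π·14N) · (N/(14N))^(14N)
     = (2π N)^((14−1)/2) / sqrt(14) · 14^(−14N).
Since 14^14 > 1, the factor 14^(−14N) decays exponentially, so the ratio → 0. Substituting N = 6n gives the stated form.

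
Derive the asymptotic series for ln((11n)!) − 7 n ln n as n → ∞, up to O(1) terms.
ln((11n)!) − 7 n ln n = 4 n ln n + 11(ln 11 − 1) n + (1/2) ln(2π·11n) + O(1/n)

Stirling: ln((11n)!) = 11n ln(11n) − 11n + (1/2) ln(2π·11n) + O(1/n).
Expand 11n ln(11n) = 11n (ln n + ln 11) = 11n ln n + 11n ln 11.
Subtract 7n ln n: leading term is (11 − 7) n ln n = 4 n ln n. The next term is 11n ln 11 − 11n = 11(ln 11 − 1) n. Then the (1/2) ln(2π·11n) correction.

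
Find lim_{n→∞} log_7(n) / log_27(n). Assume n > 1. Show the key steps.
lim = ln(27) / ln(7) = log_7(27)

Change of base: log_7(n) = ln n / ln 7 and log_27(n) = ln n / ln 27. The ratio is (ln n / ln 7) · (ln 27 / ln n) = ln 27 / ln 7, a constant independent of n. So the limit is ln 27 / ln 7 = log_7(27).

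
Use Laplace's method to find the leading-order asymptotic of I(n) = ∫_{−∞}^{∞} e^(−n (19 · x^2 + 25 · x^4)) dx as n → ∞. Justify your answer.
I(n) ~ sqrt(π/(19n))

φ(x) = 19 · x^2 + 25 · x^4 has its unique global minimum at x* = 0 (since φ'(x) = 38x + 100x^3 = 0 only at x = 0 for real x with both coefficients positive, and φ → ∞ as |x| → ∞). At x* = 0, φ(0) = 0 and φ''(0) = 38. Laplace's method then gives
  I(n) ~ sqrt(2π / (n · φ''(0))) · e^(−n φ(0)) = sqrt(2π / (38n)) = sqrt(π/(19n)).
The 25 · x^4 term contributes only at subleading order (an O(1/n) relative correction).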